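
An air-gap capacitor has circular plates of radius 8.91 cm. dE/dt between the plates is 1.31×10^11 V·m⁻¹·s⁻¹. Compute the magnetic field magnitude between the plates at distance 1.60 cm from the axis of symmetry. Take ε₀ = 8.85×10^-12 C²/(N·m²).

1.17×10^-8 T

Through the whole plate area (πR² = 0.02494 m²), I_d = ε₀ πR² dE/dt = 0.02891 A.
An Ampèrian loop of radius r encloses a fraction (r/R)² of I_d. Then B·2πr = μ₀ I_d (r/R)², giving B = μ₀ I_d r/(2πR²) = 1.17×10^-8 T.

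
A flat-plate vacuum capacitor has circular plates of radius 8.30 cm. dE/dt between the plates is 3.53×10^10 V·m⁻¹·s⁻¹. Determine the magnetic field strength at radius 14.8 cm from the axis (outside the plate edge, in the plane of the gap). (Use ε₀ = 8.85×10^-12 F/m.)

9.14×10^-9 T

Through the whole plate area (πR² = 0.02164 m²), I_d = ε₀ πR² dE/dt = 6.760×10^-3 A.
Outside the plates the loop encloses all of I_d, so B·2πr = μ₀ I_d and B = 9.14×10^-9 T.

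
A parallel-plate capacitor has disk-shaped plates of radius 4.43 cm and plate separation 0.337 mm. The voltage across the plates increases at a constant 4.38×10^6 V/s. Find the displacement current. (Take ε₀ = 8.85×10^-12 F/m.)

The displacement current equals the charging current C dV/dt. With C = ε₀A/d = (8.85×10^-12)(6.165×10^-3)/(3.37×10^-4) = 1.619×10^-10 F, I_d = (1.619×10^-10)(4.38×10^6) = 7.09×10^-4 A.

7.09×10^-4 A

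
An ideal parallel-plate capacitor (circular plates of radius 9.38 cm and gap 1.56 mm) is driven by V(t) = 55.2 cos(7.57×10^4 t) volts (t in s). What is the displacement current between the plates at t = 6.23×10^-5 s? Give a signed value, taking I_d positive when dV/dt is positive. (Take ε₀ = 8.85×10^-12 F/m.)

6.55×10^-4 A

dE/dt = (V₀ω/d)·−sin(ωt) with ωt = 4.71611 rad: (55.2)(7.57×10^4)(1.000)/(1.56×10^-3) = 2.679×10^9 V/(m·s).
I_d = ε₀ A dE/dt = (8.85×10^-12)(0.02764)(2.679×10^9) = 6.55×10^-4 A.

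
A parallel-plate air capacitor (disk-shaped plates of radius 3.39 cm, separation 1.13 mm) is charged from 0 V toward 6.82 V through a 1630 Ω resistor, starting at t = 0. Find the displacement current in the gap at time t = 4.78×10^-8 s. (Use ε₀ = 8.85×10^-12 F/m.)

C = ε₀A/d = (8.85×10^-12)(3.610×10^-3)/(1.13×10^-3) = 2.827×10^-11 F and τ = RC = 4.608×10^-8 s. I_d in the gap equals the RC charging current.
I_d(t) = (V₀/R) e^(−t/τ) = 4.184×10^-3 · e^(−1.037) = 1.48×10^-3 A.

1.48×10^-3 A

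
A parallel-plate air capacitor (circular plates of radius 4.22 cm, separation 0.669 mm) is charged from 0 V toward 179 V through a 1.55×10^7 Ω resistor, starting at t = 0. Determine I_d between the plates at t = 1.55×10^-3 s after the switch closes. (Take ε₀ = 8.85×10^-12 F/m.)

2.99×10^-6 A

C = ε₀A/d = (8.85×10^-12)(5.595×10^-3)/(6.69×10^-4) = 7.401×10^-11 F and τ = RC = 1.147×10^-3 s. I_d in the gap equals the RC charging current.
I_d(t) = (V₀/R) e^(−t/τ) = 1.155×10^-5 · e^(−1.351) = 2.99×10^-6 A.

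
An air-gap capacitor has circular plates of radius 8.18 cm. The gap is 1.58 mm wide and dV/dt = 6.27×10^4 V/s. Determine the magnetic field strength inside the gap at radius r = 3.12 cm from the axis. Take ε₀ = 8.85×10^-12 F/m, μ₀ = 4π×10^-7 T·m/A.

dE/dt = (dV/dt)/d = 3.968×10^7 V/(m·s); I_d = ε₀(πR²)(dE/dt) = (8.85×10^-12)(0.02102)(3.968×10^7) = 7.382×10^-6 A.
∮B·dl = μ₀ I_d,enc with I_d,enc = I_d r²/R² = 1.074×10^-6 A; so B = μ₀ I_d,enc/(2πr) = 6.88×10^-12 T.

6.88×10^-12 T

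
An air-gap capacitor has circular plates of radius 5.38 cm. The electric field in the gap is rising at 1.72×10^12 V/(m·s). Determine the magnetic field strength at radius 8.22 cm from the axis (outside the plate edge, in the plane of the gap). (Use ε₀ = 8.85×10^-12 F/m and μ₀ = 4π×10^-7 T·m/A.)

3.37×10^-7 T

Through the whole plate area (πR² = 9.093×10^-3 m²), I_d = ε₀ πR² dE/dt = 0.1384 A.
With r > R the enclosed displacement current is the full I_d; B = μ₀ I_d / (2πr) = 3.37×10^-7 T.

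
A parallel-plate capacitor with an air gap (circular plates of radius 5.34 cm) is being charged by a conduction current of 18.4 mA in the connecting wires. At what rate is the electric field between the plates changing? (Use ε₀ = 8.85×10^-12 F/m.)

2.32×10^11 V/(m·s)

The displacement current between the plates equals the conduction current, I_d = 18.4 mA.
Since I_d = ε₀ A dE/dt, dE/dt = I_d/(ε₀A) = (0.0184)/((8.85×10^-12)(8.958×10^-3)) = 2.32×10^11 V/(m·s).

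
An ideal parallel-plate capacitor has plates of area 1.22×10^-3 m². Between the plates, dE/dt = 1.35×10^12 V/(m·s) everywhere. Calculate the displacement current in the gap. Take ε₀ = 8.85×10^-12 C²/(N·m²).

I_d = ε₀ A (dE/dt) = (8.85×10^-12)(1.22×10^-3 m²)(1.35×10^12) = 0.0146 A.

0.0146 A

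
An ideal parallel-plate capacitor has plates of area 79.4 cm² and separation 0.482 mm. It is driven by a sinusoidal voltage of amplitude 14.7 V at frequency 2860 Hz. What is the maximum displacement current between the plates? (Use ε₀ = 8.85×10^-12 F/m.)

C = ε₀A/d = (8.85×10^-12)(7.94×10^-3)/(4.82×10^-4) = 1.458×10^-10 F; ω = 2πf = 1.797×10^4 rad/s.
I_d = C dV/dt, so |I_d|_max = C V₀ ω = (1.458×10^-10)(14.7)(1.797×10^4) = 3.85×10^-5 A.

3.85×10^-5 A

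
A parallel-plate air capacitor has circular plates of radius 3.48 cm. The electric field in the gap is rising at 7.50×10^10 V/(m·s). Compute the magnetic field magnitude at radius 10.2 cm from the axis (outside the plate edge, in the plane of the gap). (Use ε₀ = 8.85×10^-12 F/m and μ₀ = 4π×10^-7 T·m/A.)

Through the whole plate area (πR² = 3.805×10^-3 m²), I_d = ε₀ πR² dE/dt = 2.526×10^-3 A.
With r > R the enclosed displacement current is the full I_d; B = μ₀ I_d / (2πr) = 4.95×10^-9 T.

4.95×10^-9 T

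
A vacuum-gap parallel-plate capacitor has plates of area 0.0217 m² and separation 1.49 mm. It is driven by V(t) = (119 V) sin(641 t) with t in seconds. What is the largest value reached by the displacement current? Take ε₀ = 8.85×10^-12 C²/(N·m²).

9.83×10^-6 A

(dE/dt)_max = V₀ω/d = 5.119×10^7 V/(m·s); ω = 641 rad/s.
I_d,max = ε₀ A (dE/dt)_max = (8.85×10^-12)(0.0217)(5.119×10^7) = 9.83×10^-6 A.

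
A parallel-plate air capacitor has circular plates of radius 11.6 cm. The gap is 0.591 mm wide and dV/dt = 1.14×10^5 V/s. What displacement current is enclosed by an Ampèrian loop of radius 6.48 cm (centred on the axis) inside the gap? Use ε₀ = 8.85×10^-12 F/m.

I_d = C dV/dt with C = ε₀πR²/d = 6.330×10^-10 F, so I_d = (6.330×10^-10)(1.14×10^5) = 7.216×10^-5 A.
Since J_d is uniform, the enclosed fraction is (r/R)² = 0.3121, giving I_d,enc = 2.25×10^-5 A.

2.25×10^-5 A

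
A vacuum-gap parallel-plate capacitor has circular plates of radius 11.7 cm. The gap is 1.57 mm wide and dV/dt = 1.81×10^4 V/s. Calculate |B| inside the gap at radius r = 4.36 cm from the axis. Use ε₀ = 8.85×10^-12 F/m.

dE/dt = (dV/dt)/d = 1.153×10^7 V/(m·s); I_d = ε₀(πR²)(dE/dt) = (8.85×10^-12)(0.04301)(1.153×10^7) = 4.389×10^-6 A.
∮B·dl = μ₀ I_d,enc with I_d,enc = I_d r²/R² = 6.095×10^-7 A; so B = μ₀ I_d,enc/(2πr) = 2.80×10^-12 T.

2.80×10^-12 T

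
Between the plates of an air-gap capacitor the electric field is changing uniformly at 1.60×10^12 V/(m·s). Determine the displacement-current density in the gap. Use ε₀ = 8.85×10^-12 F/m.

J_d = ε₀ ∂E/∂t, so J_d = 14.2 A/m².

14.2 A/m²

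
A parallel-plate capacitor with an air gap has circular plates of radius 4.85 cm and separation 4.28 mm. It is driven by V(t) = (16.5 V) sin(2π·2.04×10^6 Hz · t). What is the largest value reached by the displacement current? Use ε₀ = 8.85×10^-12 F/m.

3.23×10^-3 A

(dE/dt)_max = V₀ω/d = 4.942×10^10 V/(m·s); ω = 2πf = 1.282×10^7 rad/s.
I_d,max = ε₀ A (dE/dt)_max = (8.85×10^-12)(7.390×10^-3)(4.942×10^10) = 3.23×10^-3 A.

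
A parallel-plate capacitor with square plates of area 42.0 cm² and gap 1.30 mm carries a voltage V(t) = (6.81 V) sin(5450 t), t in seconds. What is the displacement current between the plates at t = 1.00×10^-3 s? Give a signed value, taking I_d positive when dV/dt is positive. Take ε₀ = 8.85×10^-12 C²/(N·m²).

7.14×10^-7 A

dV/dt = (6.81)(5450)·cos(5.45) = 2.496×10^4 V/s.
I_d = C dV/dt with C = ε₀A/d = (8.85×10^-12)(4.20×10^-3)/(1.30×10^-3) = 2.859×10^-11 F, so I_d = (2.859×10^-11)(2.496×10^4) = 7.14×10^-7 A.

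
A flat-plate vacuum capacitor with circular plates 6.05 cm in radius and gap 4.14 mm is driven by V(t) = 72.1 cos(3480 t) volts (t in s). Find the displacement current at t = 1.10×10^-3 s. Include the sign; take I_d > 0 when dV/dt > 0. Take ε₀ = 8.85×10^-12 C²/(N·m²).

3.91×10^-6 A

dE/dt = (V₀ω/d)·−sin(ωt) with ωt = 3.828 rad: (72.1)(3480)(0.6338)/(4.14×10^-3) = 3.841×10^7 V/(m·s).
I_d = ε₀ A dE/dt = (8.85×10^-12)(0.01150)(3.841×10^7) = 3.91×10^-6 A.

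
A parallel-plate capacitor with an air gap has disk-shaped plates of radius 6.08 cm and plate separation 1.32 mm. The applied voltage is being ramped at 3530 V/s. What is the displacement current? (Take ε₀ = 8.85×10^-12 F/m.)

E = V/d so dE/dt = (dV/dt)/d = 2.674×10^6 V/(m·s), and I_d = ε₀ A dE/dt = (8.85×10^-12)(0.01161)(2.674×10^6) = 2.75×10^-7 A.

2.75×10^-7 A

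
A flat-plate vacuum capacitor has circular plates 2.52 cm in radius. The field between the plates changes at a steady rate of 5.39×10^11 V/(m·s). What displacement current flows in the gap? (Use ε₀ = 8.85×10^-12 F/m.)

I_d = ε₀ A (dE/dt) = (8.85×10^-12)(1.995×10^-3 m²)(5.39×10^11) = 9.52×10^-3 A.

9.52×10^-3 A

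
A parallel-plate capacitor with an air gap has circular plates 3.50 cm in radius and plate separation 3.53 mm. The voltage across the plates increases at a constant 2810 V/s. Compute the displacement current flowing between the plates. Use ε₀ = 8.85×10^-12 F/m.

2.71×10^-8 A

The field between the plates is E = V/d, so dE/dt = (2810)/(3.53×10^-3 m) = 7.960×10^5 V/(m·s).
I_d = ε₀ A (dE/dt) = (8.85×10^-12)(3.848×10^-3)(7.960×10^5) = 2.71×10^-8 A.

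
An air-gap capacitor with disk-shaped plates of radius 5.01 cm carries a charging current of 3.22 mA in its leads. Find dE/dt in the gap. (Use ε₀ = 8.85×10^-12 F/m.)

Charge continuity gives I_d = I = 3.22×10^-3 A between the plates.
Since I_d = ε₀ A dE/dt, dE/dt = I_d/(ε₀A) = (3.22×10^-3)/((8.85×10^-12)(7.885×10^-3)) = 4.61×10^10 V/(m·s).

4.61×10^10 V/(m·s)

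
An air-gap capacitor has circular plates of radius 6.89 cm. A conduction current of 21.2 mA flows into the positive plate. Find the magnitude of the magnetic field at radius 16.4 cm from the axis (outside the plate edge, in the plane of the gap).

2.59×10^-8 T

Between the plates the displacement current equals the wire current: I_d = 21.2 mA = 0.0212 A.
For r ≥ R the full I_d is enclosed: B = μ₀ I_d/(2πr) = (4π×10^-7)(0.0212)/(2π·0.164) = 2.59×10^-8 T.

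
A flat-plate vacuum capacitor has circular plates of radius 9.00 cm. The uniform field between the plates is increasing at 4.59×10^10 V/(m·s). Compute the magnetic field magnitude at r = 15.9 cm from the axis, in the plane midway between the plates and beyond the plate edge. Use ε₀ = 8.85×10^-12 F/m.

I_d = ε₀ dΦ_E/dt = ε₀ πR² (dE/dt) = (8.85×10^-12)(0.02545)(4.59×10^10) = 0.01034 A through the full plate area.
For r ≥ R the full I_d is enclosed: B = μ₀ I_d/(2πr) = (4π×10^-7)(0.01034)/(2π·0.159) = 1.30×10^-8 T.

1.30×10^-8 T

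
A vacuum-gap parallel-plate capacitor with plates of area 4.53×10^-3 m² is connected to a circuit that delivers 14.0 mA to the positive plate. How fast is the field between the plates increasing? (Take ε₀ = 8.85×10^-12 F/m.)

Charge continuity gives I_d = I = 0.0140 A between the plates.
Then dE/dt = I_d/(ε₀A) = 3.49×10^11 V/(m·s).

3.49×10^11 V/(m·s)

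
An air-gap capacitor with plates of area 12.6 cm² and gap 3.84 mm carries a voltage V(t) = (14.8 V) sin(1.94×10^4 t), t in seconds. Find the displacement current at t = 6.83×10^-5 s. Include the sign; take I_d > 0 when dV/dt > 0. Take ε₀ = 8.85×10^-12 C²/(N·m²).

2.03×10^-7 A

dE/dt = (V₀ω/d)·cos(ωt) with ωt = 1.32502 rad: (14.8)(1.94×10^4)(0.2433)/(3.84×10^-3) = 1.819×10^7 V/(m·s).
I_d = ε₀ A dE/dt = (8.85×10^-12)(1.26×10^-3)(1.819×10^7) = 2.03×10^-7 A.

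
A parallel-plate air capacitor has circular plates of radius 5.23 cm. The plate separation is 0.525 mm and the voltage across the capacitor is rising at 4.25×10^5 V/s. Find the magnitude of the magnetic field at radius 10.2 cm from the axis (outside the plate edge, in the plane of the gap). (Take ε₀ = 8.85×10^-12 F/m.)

With E = V/d, dE/dt = 8.095×10^8 V/(m·s) and πR² = 8.593×10^-3 m², giving I_d = ε₀ πR² dE/dt = 6.156×10^-5 A.
For r ≥ R the full I_d is enclosed: B = μ₀ I_d/(2πr) = (4π×10^-7)(6.156×10^-5)/(2π·0.102) = 1.21×10^-10 T.

1.21×10^-10 T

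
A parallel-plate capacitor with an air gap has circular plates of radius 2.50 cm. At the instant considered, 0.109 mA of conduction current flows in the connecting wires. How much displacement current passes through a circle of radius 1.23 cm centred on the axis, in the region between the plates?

2.64×10^-5 A

Between the plates the displacement current equals the wire current: I_d = 0.109 mA = 1.09×10^-4 A.
The field is uniform, so I_d,enc = I_d (r/R)² = (1.09×10^-4)(1.23/2.50)² = 2.64×10^-5 A.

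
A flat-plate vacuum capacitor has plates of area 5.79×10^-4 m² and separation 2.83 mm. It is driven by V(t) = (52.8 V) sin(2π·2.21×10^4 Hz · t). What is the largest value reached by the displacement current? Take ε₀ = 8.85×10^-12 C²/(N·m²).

C = ε₀A/d = (8.85×10^-12)(5.79×10^-4)/(2.83×10^-3) = 1.811×10^-12 F; ω = 2πf = 1.389×10^5 rad/s.
I_d = C dV/dt, so |I_d|_max = C V₀ ω = (1.811×10^-12)(52.8)(1.389×10^5) = 1.33×10^-5 A.

1.33×10^-5 A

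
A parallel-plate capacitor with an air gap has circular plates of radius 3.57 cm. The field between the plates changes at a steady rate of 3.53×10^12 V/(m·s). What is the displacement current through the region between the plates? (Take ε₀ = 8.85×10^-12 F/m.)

0.125 A

I_d = ε₀ A (dE/dt) = (8.85×10^-12)(4.004×10^-3 m²)(3.53×10^12) = 0.125 A.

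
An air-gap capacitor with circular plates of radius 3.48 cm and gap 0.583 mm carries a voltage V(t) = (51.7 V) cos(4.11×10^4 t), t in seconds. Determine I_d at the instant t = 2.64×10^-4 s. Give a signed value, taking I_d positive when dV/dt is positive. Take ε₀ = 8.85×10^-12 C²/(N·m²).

dV/dt = (51.7)(4.11×10^4)·−sin(10.8504) = 2.103×10^6 V/s.
I_d = C dV/dt with C = ε₀A/d = (8.85×10^-12)(3.805×10^-3)/(5.83×10^-4) = 5.776×10^-11 F, so I_d = (5.776×10^-11)(2.103×10^6) = 1.21×10^-4 A.

1.21×10^-4 A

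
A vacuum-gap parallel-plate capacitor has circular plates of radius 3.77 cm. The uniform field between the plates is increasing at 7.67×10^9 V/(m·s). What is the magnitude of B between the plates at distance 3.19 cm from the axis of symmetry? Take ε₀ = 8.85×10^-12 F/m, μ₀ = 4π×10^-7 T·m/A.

1.36×10^-9 T

Total displacement current: I_d = ε₀(πR²)(dE/dt) = (8.85×10^-12)(4.465×10^-3)(7.67×10^9) = 3.031×10^-4 A.
An Ampèrian loop of radius r encloses a fraction (r/R)² of I_d. Then B·2πr = μ₀ I_d (r/R)², giving B = μ₀ I_d r/(2πR²) = 1.36×10^-9 T.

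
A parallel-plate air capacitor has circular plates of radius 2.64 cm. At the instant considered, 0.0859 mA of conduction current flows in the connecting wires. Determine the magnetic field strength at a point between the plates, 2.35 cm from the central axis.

No conduction current crosses the gap, so I_d there equals the 8.59×10^-5 A in the leads.
An Ampèrian loop of radius r encloses a fraction (r/R)² of I_d. Then B·2πr = μ₀ I_d (r/R)², giving B = μ₀ I_d r/(2πR²) = 5.79×10^-10 T.

5.79×10^-10 T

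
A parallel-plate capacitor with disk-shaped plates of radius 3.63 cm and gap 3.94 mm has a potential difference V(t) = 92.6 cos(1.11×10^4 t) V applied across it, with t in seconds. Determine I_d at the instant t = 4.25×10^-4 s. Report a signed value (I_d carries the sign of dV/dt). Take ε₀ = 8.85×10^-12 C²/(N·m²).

C = ε₀A/d = (8.85×10^-12)(4.140×10^-3)/(3.94×10^-3) = 9.299×10^-12 F. dV/dt = V₀ω·−sin(ωt); at ωt = 4.7175 rad this factor is 1.000.
I_d = C dV/dt = (9.299×10^-12)(92.6)(1.11×10^4)(1.000) = 9.56×10^-6 A.

9.56×10^-6 A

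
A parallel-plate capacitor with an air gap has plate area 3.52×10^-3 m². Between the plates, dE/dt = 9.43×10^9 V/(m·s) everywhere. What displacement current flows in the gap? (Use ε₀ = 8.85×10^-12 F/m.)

2.94×10^-4 A

With a uniform field, Φ_E = EA, so I_d = ε₀ A dE/dt = 2.94×10^-4 A.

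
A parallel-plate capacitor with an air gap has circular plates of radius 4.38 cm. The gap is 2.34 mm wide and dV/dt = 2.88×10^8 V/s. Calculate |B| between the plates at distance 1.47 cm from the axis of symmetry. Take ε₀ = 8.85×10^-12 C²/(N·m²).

With E = V/d, dE/dt = 1.231×10^11 V/(m·s) and πR² = 6.027×10^-3 m², giving I_d = ε₀ πR² dE/dt = 6.566×10^-3 A.
For r < R the Ampère–Maxwell law gives B(2πr) = μ₀ I_d (r²/R²), so B = μ₀ I_d r/(2πR²) = (4π×10^-7)(6.566×10^-3)(0.0147)/(2π·0.0438²) = 1.01×10^-8 T.

1.01×10^-8 T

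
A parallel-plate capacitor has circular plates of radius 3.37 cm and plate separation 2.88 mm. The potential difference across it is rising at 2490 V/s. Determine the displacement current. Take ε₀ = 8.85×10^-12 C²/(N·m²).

C = ε₀A/d = (8.85×10^-12)(3.568×10^-3)/(2.88×10^-3) = 1.096×10^-11 F.
I_d = C dV/dt = (1.096×10^-11)(2490) = 2.73×10^-8 A.

2.73×10^-8 A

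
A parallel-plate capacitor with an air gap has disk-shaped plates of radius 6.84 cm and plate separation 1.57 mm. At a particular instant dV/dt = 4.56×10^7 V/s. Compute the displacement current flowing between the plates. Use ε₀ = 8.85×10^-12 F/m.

The field between the plates is E = V/d, so dE/dt = (4.56×10^7)/(1.57×10^-3 m) = 2.904×10^10 V/(m·s).
I_d = ε₀ A (dE/dt) = (8.85×10^-12)(0.01470)(2.904×10^10) = 3.78×10^-3 A.

3.78×10^-3 A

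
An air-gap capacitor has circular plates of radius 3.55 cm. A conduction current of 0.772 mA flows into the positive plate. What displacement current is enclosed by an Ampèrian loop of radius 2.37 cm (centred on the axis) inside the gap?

By continuity the displacement current in the gap matches the conduction current: I_d = 7.72×10^-4 A.
Since J_d is uniform, the enclosed fraction is (r/R)² = 0.4457, giving I_d,enc = 3.44×10^-4 A.

3.44×10^-4 A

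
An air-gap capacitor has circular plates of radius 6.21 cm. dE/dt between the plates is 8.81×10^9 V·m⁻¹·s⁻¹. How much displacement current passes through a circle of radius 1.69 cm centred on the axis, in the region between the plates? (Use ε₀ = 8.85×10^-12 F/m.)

7.00×10^-5 A

I_d = ε₀ dΦ_E/dt = ε₀ πR² (dE/dt) = (8.85×10^-12)(0.01212)(8.81×10^9) = 9.450×10^-4 A through the full plate area.
Through an area πr² the displacement current is I_d·(πr²/πR²) = I_d (r/R)² = 7.00×10^-5 A.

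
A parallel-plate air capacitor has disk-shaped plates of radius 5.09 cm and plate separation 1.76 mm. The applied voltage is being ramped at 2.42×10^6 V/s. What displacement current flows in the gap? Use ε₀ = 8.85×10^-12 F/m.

The field between the plates is E = V/d, so dE/dt = (2.42×10^6)/(1.76×10^-3 m) = 1.375×10^9 V/(m·s).
I_d = ε₀ A (dE/dt) = (8.85×10^-12)(8.139×10^-3)(1.375×10^9) = 9.90×10^-5 A.

9.90×10^-5 A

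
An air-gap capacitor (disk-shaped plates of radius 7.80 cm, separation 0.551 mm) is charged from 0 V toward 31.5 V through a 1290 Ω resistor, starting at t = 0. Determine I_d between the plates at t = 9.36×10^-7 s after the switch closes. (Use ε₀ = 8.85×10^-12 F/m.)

With C = ε₀A/d = (8.85×10^-12)(0.01911)/(5.51×10^-4) = 3.069×10^-10 F, the time constant is τ = RC = 3.959×10^-7 s, so t/τ = 2.364 and e^(−t/τ) = 0.09404.
I_d = I_cond = (V₀/R) e^(−t/τ) = (0.02442)(0.09404) = 2.30×10^-3 A.

2.30×10^-3 A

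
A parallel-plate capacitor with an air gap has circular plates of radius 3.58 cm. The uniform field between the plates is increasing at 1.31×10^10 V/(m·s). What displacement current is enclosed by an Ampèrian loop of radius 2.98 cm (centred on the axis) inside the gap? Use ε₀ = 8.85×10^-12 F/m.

I_d = ε₀ dΦ_E/dt = ε₀ πR² (dE/dt) = (8.85×10^-12)(4.026×10^-3)(1.31×10^10) = 4.668×10^-4 A through the full plate area.
Through an area πr² the displacement current is I_d·(πr²/πR²) = I_d (r/R)² = 3.23×10^-4 A.

3.23×10^-4 A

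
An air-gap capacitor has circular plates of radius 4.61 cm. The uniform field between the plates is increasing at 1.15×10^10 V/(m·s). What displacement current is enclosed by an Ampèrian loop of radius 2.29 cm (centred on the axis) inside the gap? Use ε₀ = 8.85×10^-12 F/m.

Total displacement current: I_d = ε₀(πR²)(dE/dt) = (8.85×10^-12)(6.677×10^-3)(1.15×10^10) = 6.796×10^-4 A.
Since J_d is uniform, the enclosed fraction is (r/R)² = 0.2468, giving I_d,enc = 1.68×10^-4 A.

1.68×10^-4 A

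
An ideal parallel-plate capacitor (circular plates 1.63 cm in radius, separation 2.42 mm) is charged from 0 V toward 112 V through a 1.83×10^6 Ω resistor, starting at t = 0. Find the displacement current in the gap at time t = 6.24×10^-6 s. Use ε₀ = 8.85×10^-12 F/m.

2.00×10^-5 A

With C = ε₀A/d = (8.85×10^-12)(8.347×10^-4)/(2.42×10^-3) = 3.053×10^-12 F, the time constant is τ = RC = 5.587×10^-6 s, so t/τ = 1.117 and e^(−t/τ) = 0.3273.
I_d = I_cond = (V₀/R) e^(−t/τ) = (6.120×10^-5)(0.3273) = 2.00×10^-5 A.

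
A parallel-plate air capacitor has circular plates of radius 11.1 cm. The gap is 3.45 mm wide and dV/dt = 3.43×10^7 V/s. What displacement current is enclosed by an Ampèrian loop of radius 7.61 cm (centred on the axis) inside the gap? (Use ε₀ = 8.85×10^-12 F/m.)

1.60×10^-3 A

I_d = C dV/dt with C = ε₀πR²/d = 9.930×10^-11 F, so I_d = (9.930×10^-11)(3.43×10^7) = 3.406×10^-3 A.
Since J_d is uniform, the enclosed fraction is (r/R)² = 0.4700, giving I_d,enc = 1.60×10^-3 A.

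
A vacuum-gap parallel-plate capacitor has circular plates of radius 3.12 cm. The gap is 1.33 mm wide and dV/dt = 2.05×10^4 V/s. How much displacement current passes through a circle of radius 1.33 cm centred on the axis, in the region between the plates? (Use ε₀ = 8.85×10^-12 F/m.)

7.58×10^-8 A

I_d = C dV/dt with C = ε₀πR²/d = 2.035×10^-11 F, so I_d = (2.035×10^-11)(2.05×10^4) = 4.172×10^-7 A.
Since J_d is uniform, the enclosed fraction is (r/R)² = 0.1817, giving I_d,enc = 7.58×10^-8 A.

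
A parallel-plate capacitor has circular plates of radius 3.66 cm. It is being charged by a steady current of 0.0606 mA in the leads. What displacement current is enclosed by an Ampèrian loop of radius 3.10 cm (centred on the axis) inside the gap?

By continuity the displacement current in the gap matches the conduction current: I_d = 6.06×10^-5 A.
Through an area πr² the displacement current is I_d·(πr²/πR²) = I_d (r/R)² = 4.35×10^-5 A.

4.35×10^-5 A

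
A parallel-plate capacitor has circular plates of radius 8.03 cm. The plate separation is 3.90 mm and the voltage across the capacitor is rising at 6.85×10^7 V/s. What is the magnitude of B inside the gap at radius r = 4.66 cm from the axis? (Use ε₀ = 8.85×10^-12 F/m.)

dE/dt = (dV/dt)/d = 1.756×10^10 V/(m·s); I_d = ε₀(πR²)(dE/dt) = (8.85×10^-12)(0.02026)(1.756×10^10) = 3.149×10^-3 A.
∮B·dl = μ₀ I_d,enc with I_d,enc = I_d r²/R² = 1.061×10^-3 A; so B = μ₀ I_d,enc/(2πr) = 4.55×10^-9 T.

4.55×10^-9 T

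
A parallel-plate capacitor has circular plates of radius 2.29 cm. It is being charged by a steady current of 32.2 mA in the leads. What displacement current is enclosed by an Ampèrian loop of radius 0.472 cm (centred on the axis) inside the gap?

1.37×10^-3 A

Between the plates the displacement current equals the wire current: I_d = 32.2 mA = 0.0322 A.
The field is uniform, so I_d,enc = I_d (r/R)² = (0.0322)(0.472/2.29)² = 1.37×10^-3 A.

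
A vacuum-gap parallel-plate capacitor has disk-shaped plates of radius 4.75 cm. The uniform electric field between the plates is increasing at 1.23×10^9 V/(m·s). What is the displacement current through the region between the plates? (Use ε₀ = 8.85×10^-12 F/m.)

With a uniform field, Φ_E = EA, so I_d = ε₀ A dE/dt = 7.72×10^-5 A.

7.72×10^-5 A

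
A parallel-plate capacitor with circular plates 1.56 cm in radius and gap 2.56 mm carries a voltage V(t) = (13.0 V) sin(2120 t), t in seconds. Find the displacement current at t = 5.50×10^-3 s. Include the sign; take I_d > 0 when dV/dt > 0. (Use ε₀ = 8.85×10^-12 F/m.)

dV/dt = (13.0)(2120)·cos(11.66) = 1.699×10^4 V/s.
I_d = C dV/dt with C = ε₀A/d = (8.85×10^-12)(7.645×10^-4)/(2.56×10^-3) = 2.643×10^-12 F, so I_d = (2.643×10^-12)(1.699×10^4) = 4.49×10^-8 A.

4.49×10^-8 A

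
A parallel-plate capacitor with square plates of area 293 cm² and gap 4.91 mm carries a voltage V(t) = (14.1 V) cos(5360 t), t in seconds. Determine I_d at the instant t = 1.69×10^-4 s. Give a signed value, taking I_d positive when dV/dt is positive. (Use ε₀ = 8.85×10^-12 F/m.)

-3.14×10^-6 A

C = ε₀A/d = (8.85×10^-12)(0.0293)/(4.91×10^-3) = 5.281×10^-11 F. dV/dt = V₀ω·−sin(ωt); at ωt = 0.90584 rad this factor is -0.7869.
I_d = C dV/dt = (5.281×10^-11)(14.1)(5360)(-0.7869) = -3.14×10^-6 A.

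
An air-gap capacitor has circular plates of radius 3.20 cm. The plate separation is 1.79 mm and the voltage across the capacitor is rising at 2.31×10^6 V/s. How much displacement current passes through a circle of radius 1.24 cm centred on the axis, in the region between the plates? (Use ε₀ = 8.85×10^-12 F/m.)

5.52×10^-6 A

With E = V/d, dE/dt = 1.291×10^9 V/(m·s) and πR² = 3.217×10^-3 m², giving I_d = ε₀ πR² dE/dt = 3.676×10^-5 A.
Since J_d is uniform, the enclosed fraction is (r/R)² = 0.1502, giving I_d,enc = 5.52×10^-6 A.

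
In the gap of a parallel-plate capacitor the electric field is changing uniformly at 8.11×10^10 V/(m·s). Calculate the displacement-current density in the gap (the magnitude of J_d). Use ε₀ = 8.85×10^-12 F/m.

J_d = ε₀ dE/dt = (8.85×10^-12)(8.11×10^10) = 0.718 A/m².

0.718 A/m²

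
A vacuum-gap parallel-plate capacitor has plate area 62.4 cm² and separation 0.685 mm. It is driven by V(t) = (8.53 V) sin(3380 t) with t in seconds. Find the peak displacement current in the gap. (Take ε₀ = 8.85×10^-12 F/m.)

2.32×10^-6 A

C = ε₀A/d = (8.85×10^-12)(6.24×10^-3)/(6.85×10^-4) = 8.062×10^-11 F; ω = 3380 rad/s.
I_d = C dV/dt, so |I_d|_max = C V₀ ω = (8.062×10^-11)(8.53)(3380) = 2.32×10^-6 A.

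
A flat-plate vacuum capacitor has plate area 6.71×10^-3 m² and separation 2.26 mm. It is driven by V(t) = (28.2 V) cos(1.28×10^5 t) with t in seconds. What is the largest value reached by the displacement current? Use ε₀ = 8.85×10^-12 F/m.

9.48×10^-5 A

(dE/dt)_max = V₀ω/d = 1.597×10^9 V/(m·s); ω = 1.28×10^5 rad/s.
I_d,max = ε₀ A (dE/dt)_max = (8.85×10^-12)(6.71×10^-3)(1.597×10^9) = 9.48×10^-5 A.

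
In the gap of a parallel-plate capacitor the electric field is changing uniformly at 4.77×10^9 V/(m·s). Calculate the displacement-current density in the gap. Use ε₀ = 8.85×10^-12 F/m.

0.0422 A/m²

J_d = ε₀ ∂E/∂t, so J_d = 0.0422 A/m².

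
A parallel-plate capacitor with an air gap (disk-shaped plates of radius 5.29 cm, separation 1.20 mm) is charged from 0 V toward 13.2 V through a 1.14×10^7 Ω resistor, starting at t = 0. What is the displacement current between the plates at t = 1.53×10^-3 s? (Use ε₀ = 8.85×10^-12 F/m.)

With C = ε₀A/d = (8.85×10^-12)(8.791×10^-3)/(1.20×10^-3) = 6.483×10^-11 F, the time constant is τ = RC = 7.391×10^-4 s, so t/τ = 2.070 and e^(−t/τ) = 0.1262.
I_d = I_cond = (V₀/R) e^(−t/τ) = (1.158×10^-6)(0.1262) = 1.46×10^-7 A.

1.46×10^-7 A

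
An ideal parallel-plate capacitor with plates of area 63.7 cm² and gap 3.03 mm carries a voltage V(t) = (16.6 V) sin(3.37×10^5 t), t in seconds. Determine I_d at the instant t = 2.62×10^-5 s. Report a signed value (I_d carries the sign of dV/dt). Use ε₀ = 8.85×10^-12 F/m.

C = ε₀A/d = (8.85×10^-12)(6.37×10^-3)/(3.03×10^-3) = 1.861×10^-11 F. dV/dt = V₀ω·cos(ωt); at ωt = 8.8294 rad this factor is -0.8279.
I_d = C dV/dt = (1.861×10^-11)(16.6)(3.37×10^5)(-0.8279) = -8.62×10^-5 A.

-8.62×10^-5 A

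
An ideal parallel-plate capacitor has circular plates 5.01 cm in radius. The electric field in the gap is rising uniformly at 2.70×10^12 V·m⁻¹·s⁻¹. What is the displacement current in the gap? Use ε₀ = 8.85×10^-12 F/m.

0.188 A

The displacement current is ε₀ times dΦ_E/dt = ε₀ A dE/dt = (8.85×10^-12)(7.885×10^-3)(2.70×10^12) = 0.188 A.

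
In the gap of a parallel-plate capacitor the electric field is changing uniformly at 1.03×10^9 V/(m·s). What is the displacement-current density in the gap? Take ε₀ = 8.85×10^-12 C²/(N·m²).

J_d = ε₀ dE/dt = (8.85×10^-12)(1.03×10^9) = 9.12×10^-3 A/m².

9.12×10^-3 A/m²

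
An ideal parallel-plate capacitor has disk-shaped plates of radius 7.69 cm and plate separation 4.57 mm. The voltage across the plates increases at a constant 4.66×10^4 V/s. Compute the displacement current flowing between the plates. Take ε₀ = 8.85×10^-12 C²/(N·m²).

1.68×10^-6 A

The field between the plates is E = V/d, so dE/dt = (4.66×10^4)/(4.57×10^-3 m) = 1.020×10^7 V/(m·s).
I_d = ε₀ A (dE/dt) = (8.85×10^-12)(0.01858)(1.020×10^7) = 1.68×10^-6 A.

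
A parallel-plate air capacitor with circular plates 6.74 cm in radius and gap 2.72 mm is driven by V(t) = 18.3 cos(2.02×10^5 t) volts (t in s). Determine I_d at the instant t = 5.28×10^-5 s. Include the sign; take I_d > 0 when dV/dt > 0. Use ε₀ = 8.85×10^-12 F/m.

1.62×10^-4 A

dV/dt = (18.3)(2.02×10^5)·−sin(10.6656) = 3.497×10^6 V/s.
I_d = C dV/dt with C = ε₀A/d = (8.85×10^-12)(0.01427)/(2.72×10^-3) = 4.643×10^-11 F, so I_d = (4.643×10^-11)(3.497×10^6) = 1.62×10^-4 A.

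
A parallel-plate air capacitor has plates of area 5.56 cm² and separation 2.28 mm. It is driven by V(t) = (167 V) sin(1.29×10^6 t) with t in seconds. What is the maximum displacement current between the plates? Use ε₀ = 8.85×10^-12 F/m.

C = ε₀A/d = (8.85×10^-12)(5.56×10^-4)/(2.28×10^-3) = 2.158×10^-12 F; ω = 1.29×10^6 rad/s.
I_d = C dV/dt, so |I_d|_max = C V₀ ω = (2.158×10^-12)(167)(1.29×10^6) = 4.65×10^-4 A.

4.65×10^-4 A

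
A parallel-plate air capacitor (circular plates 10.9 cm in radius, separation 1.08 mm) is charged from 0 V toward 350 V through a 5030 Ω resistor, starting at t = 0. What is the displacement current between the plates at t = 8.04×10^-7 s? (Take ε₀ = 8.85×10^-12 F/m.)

With C = ε₀A/d = (8.85×10^-12)(0.03733)/(1.08×10^-3) = 3.059×10^-10 F, the time constant is τ = RC = 1.539×10^-6 s, so t/τ = 0.5224 and e^(−t/τ) = 0.5931.
I_d = I_cond = (V₀/R) e^(−t/τ) = (0.06958)(0.5931) = 0.0413 A.

0.0413 A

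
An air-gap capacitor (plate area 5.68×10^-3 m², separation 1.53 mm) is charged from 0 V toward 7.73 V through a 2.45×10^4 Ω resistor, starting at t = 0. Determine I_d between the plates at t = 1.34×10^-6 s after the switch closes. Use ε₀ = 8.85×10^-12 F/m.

5.97×10^-5 A

With C = ε₀A/d = (8.85×10^-12)(5.68×10^-3)/(1.53×10^-3) = 3.285×10^-11 F, the time constant is τ = RC = 8.048×10^-7 s, so t/τ = 1.665 and e^(−t/τ) = 0.1892.
I_d = I_cond = (V₀/R) e^(−t/τ) = (3.155×10^-4)(0.1892) = 5.97×10^-5 A.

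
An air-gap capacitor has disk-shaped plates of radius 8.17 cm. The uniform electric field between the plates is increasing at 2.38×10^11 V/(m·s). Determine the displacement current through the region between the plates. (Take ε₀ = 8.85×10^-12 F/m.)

I_d = ε₀ A (dE/dt) = (8.85×10^-12)(0.02097 m²)(2.38×10^11) = 0.0442 A.

0.0442 A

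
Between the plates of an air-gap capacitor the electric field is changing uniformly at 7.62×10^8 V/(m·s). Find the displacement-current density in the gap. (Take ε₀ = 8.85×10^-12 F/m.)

The displacement-current density is ε₀ ∂E/∂t = (8.85×10^-12)(7.62×10^8) = 6.74×10^-3 A/m².

6.74×10^-3 A/m²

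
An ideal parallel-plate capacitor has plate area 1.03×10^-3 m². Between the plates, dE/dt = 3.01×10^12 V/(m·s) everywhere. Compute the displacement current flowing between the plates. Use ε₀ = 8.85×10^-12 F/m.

0.0274 A

The displacement current is ε₀ times dΦ_E/dt = ε₀ A dE/dt = (8.85×10^-12)(1.03×10^-3)(3.01×10^12) = 0.0274 A.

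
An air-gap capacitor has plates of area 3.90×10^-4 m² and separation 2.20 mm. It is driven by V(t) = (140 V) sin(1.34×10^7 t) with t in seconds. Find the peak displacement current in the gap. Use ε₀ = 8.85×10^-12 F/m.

2.94×10^-3 A

C = ε₀A/d = (8.85×10^-12)(3.90×10^-4)/(2.20×10^-3) = 1.569×10^-12 F; ω = 1.34×10^7 rad/s.
I_d = C dV/dt, so |I_d|_max = C V₀ ω = (1.569×10^-12)(140)(1.34×10^7) = 2.94×10^-3 A.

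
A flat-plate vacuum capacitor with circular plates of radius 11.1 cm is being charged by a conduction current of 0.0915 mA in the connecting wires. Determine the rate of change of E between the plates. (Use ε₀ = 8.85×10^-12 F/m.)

2.67×10^8 V/(m·s)

By continuity, I_d in the gap equals the 0.0915 mA flowing in the wire.
Inverting I_d = ε₀ A dE/dt gives dE/dt = 9.15×10^-5 / (8.85×10^-12 · 0.03871) = 2.67×10^8 V/(m·s).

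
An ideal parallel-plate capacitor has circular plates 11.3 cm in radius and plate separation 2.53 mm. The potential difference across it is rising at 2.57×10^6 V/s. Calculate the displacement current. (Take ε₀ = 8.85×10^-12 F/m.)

C = ε₀A/d = (8.85×10^-12)(0.04011)/(2.53×10^-3) = 1.403×10^-10 F.
I_d = C dV/dt = (1.403×10^-10)(2.57×10^6) = 3.61×10^-4 A.

3.61×10^-4 A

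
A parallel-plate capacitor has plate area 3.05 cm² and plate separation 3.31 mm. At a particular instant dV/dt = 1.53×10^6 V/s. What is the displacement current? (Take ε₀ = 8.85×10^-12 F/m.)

1.25×10^-6 A

The displacement current equals the charging current C dV/dt. With C = ε₀A/d = (8.85×10^-12)(3.05×10^-4)/(3.31×10^-3) = 8.155×10^-13 F, I_d = (8.155×10^-13)(1.53×10^6) = 1.25×10^-6 A.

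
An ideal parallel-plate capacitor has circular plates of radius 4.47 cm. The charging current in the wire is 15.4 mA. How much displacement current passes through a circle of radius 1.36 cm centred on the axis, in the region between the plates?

1.43×10^-3 A

By continuity the displacement current in the gap matches the conduction current: I_d = 0.0154 A.
The field is uniform, so I_d,enc = I_d (r/R)² = (0.0154)(1.36/4.47)² = 1.43×10^-3 A.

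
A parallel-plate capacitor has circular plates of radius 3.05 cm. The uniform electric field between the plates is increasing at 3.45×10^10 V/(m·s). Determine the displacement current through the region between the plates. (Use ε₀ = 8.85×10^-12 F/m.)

8.92×10^-4 A

With a uniform field, Φ_E = EA, so I_d = ε₀ A dE/dt = 8.92×10^-4 A.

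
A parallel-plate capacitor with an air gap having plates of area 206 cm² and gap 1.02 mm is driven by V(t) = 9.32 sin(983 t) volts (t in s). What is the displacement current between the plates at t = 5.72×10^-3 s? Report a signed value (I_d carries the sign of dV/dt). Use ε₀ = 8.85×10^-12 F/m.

1.29×10^-6 A

C = ε₀A/d = (8.85×10^-12)(0.0206)/(1.02×10^-3) = 1.787×10^-10 F. dV/dt = V₀ω·cos(ωt); at ωt = 5.62276 rad this factor is 0.7897.
I_d = C dV/dt = (1.787×10^-10)(9.32)(983)(0.7897) = 1.29×10^-6 A.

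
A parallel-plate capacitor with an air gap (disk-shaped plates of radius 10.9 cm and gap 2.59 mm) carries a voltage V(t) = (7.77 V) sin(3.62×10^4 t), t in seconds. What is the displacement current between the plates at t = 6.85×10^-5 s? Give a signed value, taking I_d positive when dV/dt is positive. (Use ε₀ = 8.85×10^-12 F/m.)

dE/dt = (V₀ω/d)·cos(ωt) with ωt = 2.4797 rad: (7.77)(3.62×10^4)(-0.7888)/(2.59×10^-3) = -8.566×10^7 V/(m·s).
I_d = ε₀ A dE/dt = (8.85×10^-12)(0.03733)(-8.566×10^7) = -2.83×10^-5 A.

-2.83×10^-5 A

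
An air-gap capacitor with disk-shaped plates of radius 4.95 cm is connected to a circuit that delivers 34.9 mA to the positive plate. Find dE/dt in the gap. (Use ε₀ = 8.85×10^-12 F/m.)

The displacement current between the plates equals the conduction current, I_d = 34.9 mA.
Then dE/dt = I_d/(ε₀A) = 5.12×10^11 V/(m·s).

5.12×10^11 V/(m·s)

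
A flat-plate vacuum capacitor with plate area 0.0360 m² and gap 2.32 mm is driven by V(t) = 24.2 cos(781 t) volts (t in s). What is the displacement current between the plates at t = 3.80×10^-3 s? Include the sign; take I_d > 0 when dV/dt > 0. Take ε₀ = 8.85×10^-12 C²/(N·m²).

dE/dt = (V₀ω/d)·−sin(ωt) with ωt = 2.9678 rad: (24.2)(781)(-0.1729)/(2.32×10^-3) = -1.409×10^6 V/(m·s).
I_d = ε₀ A dE/dt = (8.85×10^-12)(0.0360)(-1.409×10^6) = -4.49×10^-7 A.

-4.49×10^-7 A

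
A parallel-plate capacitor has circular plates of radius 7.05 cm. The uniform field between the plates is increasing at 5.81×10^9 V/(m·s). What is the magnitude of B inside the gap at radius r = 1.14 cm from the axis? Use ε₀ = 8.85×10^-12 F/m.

3.68×10^-10 T

Total displacement current: I_d = ε₀(πR²)(dE/dt) = (8.85×10^-12)(0.01561)(5.81×10^9) = 8.026×10^-4 A.
∮B·dl = μ₀ I_d,enc with I_d,enc = I_d r²/R² = 2.099×10^-5 A; so B = μ₀ I_d,enc/(2πr) = 3.68×10^-10 T.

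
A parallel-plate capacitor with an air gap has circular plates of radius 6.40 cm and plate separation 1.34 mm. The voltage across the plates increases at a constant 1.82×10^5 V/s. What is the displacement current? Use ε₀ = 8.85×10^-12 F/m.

1.55×10^-5 A

The displacement current equals the charging current C dV/dt. With C = ε₀A/d = (8.85×10^-12)(0.01287)/(1.34×10^-3) = 8.500×10^-11 F, I_d = (8.500×10^-11)(1.82×10^5) = 1.55×10^-5 A.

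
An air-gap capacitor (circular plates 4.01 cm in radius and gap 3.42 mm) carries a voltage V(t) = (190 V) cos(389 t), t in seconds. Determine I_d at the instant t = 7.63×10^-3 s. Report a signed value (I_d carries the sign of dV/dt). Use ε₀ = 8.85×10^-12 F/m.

dE/dt = (V₀ω/d)·−sin(ωt) with ωt = 2.96807 rad: (190)(389)(-0.1727)/(3.42×10^-3) = -3.732×10^6 V/(m·s).
I_d = ε₀ A dE/dt = (8.85×10^-12)(5.052×10^-3)(-3.732×10^6) = -1.67×10^-7 A.

-1.67×10^-7 A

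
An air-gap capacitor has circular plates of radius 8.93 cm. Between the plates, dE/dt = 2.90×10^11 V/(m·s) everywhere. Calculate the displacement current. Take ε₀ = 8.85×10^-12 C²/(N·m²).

The displacement current is ε₀ times dΦ_E/dt = ε₀ A dE/dt = (8.85×10^-12)(0.02505)(2.90×10^11) = 0.0643 A.

0.0643 A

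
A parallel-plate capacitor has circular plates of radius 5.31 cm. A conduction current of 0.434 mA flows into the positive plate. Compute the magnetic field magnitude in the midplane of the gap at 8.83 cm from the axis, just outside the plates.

9.83×10^-10 T

Between the plates the displacement current equals the wire current: I_d = 0.434 mA = 4.34×10^-4 A.
For r ≥ R the full I_d is enclosed: B = μ₀ I_d/(2πr) = (4π×10^-7)(4.34×10^-4)/(2π·0.0883) = 9.83×10^-10 T.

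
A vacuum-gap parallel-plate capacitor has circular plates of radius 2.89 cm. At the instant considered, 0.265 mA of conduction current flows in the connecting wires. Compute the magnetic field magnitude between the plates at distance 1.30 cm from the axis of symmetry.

8.25×10^-10 T

No conduction current crosses the gap, so I_d there equals the 2.65×10^-4 A in the leads.
∮B·dl = μ₀ I_d,enc with I_d,enc = I_d r²/R² = 5.362×10^-5 A; so B = μ₀ I_d,enc/(2πr) = 8.25×10^-10 T.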